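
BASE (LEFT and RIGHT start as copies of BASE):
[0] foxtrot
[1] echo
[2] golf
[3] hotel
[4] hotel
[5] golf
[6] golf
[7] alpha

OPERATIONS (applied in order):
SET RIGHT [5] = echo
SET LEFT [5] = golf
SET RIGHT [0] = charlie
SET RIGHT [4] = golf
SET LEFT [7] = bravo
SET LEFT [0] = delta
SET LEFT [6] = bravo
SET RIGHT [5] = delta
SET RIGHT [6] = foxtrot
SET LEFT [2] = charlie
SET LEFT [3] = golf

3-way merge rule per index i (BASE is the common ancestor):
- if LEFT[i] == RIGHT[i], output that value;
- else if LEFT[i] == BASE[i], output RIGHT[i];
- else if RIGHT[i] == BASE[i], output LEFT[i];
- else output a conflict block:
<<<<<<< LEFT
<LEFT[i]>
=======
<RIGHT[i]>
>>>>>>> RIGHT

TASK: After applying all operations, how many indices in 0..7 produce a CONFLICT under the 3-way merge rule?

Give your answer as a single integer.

Answer: 2

Derivation:
Final LEFT:  [delta, echo, charlie, golf, hotel, golf, bravo, bravo]
Final RIGHT: [charlie, echo, golf, hotel, golf, delta, foxtrot, alpha]
i=0: BASE=foxtrot L=delta R=charlie all differ -> CONFLICT
i=1: L=echo R=echo -> agree -> echo
i=2: L=charlie, R=golf=BASE -> take LEFT -> charlie
i=3: L=golf, R=hotel=BASE -> take LEFT -> golf
i=4: L=hotel=BASE, R=golf -> take RIGHT -> golf
i=5: L=golf=BASE, R=delta -> take RIGHT -> delta
i=6: BASE=golf L=bravo R=foxtrot all differ -> CONFLICT
i=7: L=bravo, R=alpha=BASE -> take LEFT -> bravo
Conflict count: 2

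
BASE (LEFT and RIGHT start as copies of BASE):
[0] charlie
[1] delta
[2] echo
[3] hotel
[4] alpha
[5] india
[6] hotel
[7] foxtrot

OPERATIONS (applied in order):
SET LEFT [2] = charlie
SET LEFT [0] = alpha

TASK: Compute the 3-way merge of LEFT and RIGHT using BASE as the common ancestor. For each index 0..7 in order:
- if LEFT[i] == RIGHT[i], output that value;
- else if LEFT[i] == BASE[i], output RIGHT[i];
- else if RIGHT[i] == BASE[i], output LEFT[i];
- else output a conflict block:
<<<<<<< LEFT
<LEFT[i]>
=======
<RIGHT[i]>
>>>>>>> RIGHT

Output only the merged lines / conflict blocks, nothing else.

Final LEFT:  [alpha, delta, charlie, hotel, alpha, india, hotel, foxtrot]
Final RIGHT: [charlie, delta, echo, hotel, alpha, india, hotel, foxtrot]
i=0: L=alpha, R=charlie=BASE -> take LEFT -> alpha
i=1: L=delta R=delta -> agree -> delta
i=2: L=charlie, R=echo=BASE -> take LEFT -> charlie
i=3: L=hotel R=hotel -> agree -> hotel
i=4: L=alpha R=alpha -> agree -> alpha
i=5: L=india R=india -> agree -> india
i=6: L=hotel R=hotel -> agree -> hotel
i=7: L=foxtrot R=foxtrot -> agree -> foxtrot

Answer: alpha
delta
charlie
hotel
alpha
india
hotel
foxtrot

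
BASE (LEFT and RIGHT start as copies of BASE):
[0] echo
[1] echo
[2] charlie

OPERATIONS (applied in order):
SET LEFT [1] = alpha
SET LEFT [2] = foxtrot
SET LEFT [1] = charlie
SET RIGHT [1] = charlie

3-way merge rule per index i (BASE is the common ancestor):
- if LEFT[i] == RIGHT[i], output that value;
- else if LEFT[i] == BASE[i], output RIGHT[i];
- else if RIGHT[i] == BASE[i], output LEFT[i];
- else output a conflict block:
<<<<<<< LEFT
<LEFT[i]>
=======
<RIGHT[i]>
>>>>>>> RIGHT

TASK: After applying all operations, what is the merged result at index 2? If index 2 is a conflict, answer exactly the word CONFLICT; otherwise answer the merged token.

Answer: foxtrot

Derivation:
Final LEFT:  [echo, charlie, foxtrot]
Final RIGHT: [echo, charlie, charlie]
i=0: L=echo R=echo -> agree -> echo
i=1: L=charlie R=charlie -> agree -> charlie
i=2: L=foxtrot, R=charlie=BASE -> take LEFT -> foxtrot
Index 2 -> foxtrot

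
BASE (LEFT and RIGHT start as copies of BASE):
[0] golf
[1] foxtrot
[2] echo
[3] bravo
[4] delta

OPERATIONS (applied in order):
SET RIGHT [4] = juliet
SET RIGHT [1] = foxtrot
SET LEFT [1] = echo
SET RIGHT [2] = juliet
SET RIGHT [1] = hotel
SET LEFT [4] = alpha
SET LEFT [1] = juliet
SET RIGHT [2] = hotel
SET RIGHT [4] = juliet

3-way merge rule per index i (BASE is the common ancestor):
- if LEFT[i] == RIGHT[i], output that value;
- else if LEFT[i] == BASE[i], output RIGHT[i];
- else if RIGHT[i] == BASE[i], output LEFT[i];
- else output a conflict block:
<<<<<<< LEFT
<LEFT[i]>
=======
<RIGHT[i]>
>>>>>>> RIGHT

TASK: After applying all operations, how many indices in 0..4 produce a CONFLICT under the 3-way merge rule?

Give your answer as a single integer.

Answer: 2

Derivation:
Final LEFT:  [golf, juliet, echo, bravo, alpha]
Final RIGHT: [golf, hotel, hotel, bravo, juliet]
i=0: L=golf R=golf -> agree -> golf
i=1: BASE=foxtrot L=juliet R=hotel all differ -> CONFLICT
i=2: L=echo=BASE, R=hotel -> take RIGHT -> hotel
i=3: L=bravo R=bravo -> agree -> bravo
i=4: BASE=delta L=alpha R=juliet all differ -> CONFLICT
Conflict count: 2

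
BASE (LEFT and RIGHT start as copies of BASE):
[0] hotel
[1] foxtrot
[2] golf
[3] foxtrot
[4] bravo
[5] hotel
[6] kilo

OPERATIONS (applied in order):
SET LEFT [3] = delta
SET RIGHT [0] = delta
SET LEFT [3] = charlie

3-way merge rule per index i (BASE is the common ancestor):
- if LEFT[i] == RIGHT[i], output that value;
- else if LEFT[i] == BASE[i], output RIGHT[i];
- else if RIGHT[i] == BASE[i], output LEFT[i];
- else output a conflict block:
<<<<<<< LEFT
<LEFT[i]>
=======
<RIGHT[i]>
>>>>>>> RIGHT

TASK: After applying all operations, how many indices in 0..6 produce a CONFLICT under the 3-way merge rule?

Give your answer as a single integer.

Answer: 0

Derivation:
Final LEFT:  [hotel, foxtrot, golf, charlie, bravo, hotel, kilo]
Final RIGHT: [delta, foxtrot, golf, foxtrot, bravo, hotel, kilo]
i=0: L=hotel=BASE, R=delta -> take RIGHT -> delta
i=1: L=foxtrot R=foxtrot -> agree -> foxtrot
i=2: L=golf R=golf -> agree -> golf
i=3: L=charlie, R=foxtrot=BASE -> take LEFT -> charlie
i=4: L=bravo R=bravo -> agree -> bravo
i=5: L=hotel R=hotel -> agree -> hotel
i=6: L=kilo R=kilo -> agree -> kilo
Conflict count: 0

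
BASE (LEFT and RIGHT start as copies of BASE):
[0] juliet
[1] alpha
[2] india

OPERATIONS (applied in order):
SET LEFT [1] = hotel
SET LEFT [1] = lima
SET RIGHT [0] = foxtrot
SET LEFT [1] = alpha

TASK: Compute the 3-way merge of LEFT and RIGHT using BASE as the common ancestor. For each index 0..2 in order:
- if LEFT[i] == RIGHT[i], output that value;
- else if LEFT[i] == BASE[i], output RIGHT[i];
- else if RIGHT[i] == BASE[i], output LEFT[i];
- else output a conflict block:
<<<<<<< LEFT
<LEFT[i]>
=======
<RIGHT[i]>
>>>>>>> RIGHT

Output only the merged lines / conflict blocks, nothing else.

Answer: foxtrot
alpha
india

Derivation:
Final LEFT:  [juliet, alpha, india]
Final RIGHT: [foxtrot, alpha, india]
i=0: L=juliet=BASE, R=foxtrot -> take RIGHT -> foxtrot
i=1: L=alpha R=alpha -> agree -> alpha
i=2: L=india R=india -> agree -> india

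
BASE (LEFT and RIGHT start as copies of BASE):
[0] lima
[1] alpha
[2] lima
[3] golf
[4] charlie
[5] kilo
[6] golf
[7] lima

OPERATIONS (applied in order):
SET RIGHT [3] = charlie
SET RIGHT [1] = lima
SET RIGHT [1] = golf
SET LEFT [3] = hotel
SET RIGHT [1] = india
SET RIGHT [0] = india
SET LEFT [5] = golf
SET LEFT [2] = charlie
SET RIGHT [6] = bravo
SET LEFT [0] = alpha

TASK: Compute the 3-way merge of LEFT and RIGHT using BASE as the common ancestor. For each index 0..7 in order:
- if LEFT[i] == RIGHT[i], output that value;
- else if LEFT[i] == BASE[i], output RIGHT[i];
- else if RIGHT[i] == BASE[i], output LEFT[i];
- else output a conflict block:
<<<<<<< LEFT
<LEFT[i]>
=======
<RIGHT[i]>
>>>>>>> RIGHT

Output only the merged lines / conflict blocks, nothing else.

Final LEFT:  [alpha, alpha, charlie, hotel, charlie, golf, golf, lima]
Final RIGHT: [india, india, lima, charlie, charlie, kilo, bravo, lima]
i=0: BASE=lima L=alpha R=india all differ -> CONFLICT
i=1: L=alpha=BASE, R=india -> take RIGHT -> india
i=2: L=charlie, R=lima=BASE -> take LEFT -> charlie
i=3: BASE=golf L=hotel R=charlie all differ -> CONFLICT
i=4: L=charlie R=charlie -> agree -> charlie
i=5: L=golf, R=kilo=BASE -> take LEFT -> golf
i=6: L=golf=BASE, R=bravo -> take RIGHT -> bravo
i=7: L=lima R=lima -> agree -> lima

Answer: <<<<<<< LEFT
alpha
=======
india
>>>>>>> RIGHT
india
charlie
<<<<<<< LEFT
hotel
=======
charlie
>>>>>>> RIGHT
charlie
golf
bravo
lima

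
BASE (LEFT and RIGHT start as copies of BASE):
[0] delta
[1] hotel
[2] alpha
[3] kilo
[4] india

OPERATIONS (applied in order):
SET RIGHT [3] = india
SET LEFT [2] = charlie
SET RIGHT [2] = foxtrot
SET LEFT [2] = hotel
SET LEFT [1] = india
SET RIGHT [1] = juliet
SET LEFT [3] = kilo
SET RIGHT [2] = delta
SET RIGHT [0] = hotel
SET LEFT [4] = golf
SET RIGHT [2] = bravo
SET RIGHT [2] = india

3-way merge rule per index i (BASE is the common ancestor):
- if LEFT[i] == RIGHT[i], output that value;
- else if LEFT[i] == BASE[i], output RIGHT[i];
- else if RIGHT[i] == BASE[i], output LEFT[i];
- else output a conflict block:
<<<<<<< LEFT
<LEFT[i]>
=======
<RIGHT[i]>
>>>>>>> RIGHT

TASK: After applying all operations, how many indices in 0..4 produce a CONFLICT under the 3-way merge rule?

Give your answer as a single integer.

Answer: 2

Derivation:
Final LEFT:  [delta, india, hotel, kilo, golf]
Final RIGHT: [hotel, juliet, india, india, india]
i=0: L=delta=BASE, R=hotel -> take RIGHT -> hotel
i=1: BASE=hotel L=india R=juliet all differ -> CONFLICT
i=2: BASE=alpha L=hotel R=india all differ -> CONFLICT
i=3: L=kilo=BASE, R=india -> take RIGHT -> india
i=4: L=golf, R=india=BASE -> take LEFT -> golf
Conflict count: 2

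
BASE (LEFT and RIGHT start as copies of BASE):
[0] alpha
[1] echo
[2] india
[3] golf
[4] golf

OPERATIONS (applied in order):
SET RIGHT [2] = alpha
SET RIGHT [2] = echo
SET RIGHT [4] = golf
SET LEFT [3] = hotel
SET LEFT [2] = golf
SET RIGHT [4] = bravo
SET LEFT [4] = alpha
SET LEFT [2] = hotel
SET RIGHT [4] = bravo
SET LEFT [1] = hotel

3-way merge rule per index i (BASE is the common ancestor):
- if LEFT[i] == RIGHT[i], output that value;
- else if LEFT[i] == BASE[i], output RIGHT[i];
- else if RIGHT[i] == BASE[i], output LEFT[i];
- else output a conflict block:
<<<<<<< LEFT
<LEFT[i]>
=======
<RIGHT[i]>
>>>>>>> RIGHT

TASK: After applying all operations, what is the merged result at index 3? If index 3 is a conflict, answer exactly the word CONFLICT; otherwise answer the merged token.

Final LEFT:  [alpha, hotel, hotel, hotel, alpha]
Final RIGHT: [alpha, echo, echo, golf, bravo]
i=0: L=alpha R=alpha -> agree -> alpha
i=1: L=hotel, R=echo=BASE -> take LEFT -> hotel
i=2: BASE=india L=hotel R=echo all differ -> CONFLICT
i=3: L=hotel, R=golf=BASE -> take LEFT -> hotel
i=4: BASE=golf L=alpha R=bravo all differ -> CONFLICT
Index 3 -> hotel

Answer: hotel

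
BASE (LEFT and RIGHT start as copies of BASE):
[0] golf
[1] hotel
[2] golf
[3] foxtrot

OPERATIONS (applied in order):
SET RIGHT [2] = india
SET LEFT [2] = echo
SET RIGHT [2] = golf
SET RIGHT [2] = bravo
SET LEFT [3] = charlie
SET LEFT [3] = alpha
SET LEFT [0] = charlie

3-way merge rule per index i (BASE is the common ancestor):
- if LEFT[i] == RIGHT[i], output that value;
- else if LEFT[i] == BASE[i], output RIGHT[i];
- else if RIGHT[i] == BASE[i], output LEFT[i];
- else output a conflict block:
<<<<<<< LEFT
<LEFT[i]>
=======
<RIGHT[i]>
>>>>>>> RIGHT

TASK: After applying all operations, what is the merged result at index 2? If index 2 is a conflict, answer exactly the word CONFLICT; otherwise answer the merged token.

Answer: CONFLICT

Derivation:
Final LEFT:  [charlie, hotel, echo, alpha]
Final RIGHT: [golf, hotel, bravo, foxtrot]
i=0: L=charlie, R=golf=BASE -> take LEFT -> charlie
i=1: L=hotel R=hotel -> agree -> hotel
i=2: BASE=golf L=echo R=bravo all differ -> CONFLICT
i=3: L=alpha, R=foxtrot=BASE -> take LEFT -> alpha
Index 2 -> CONFLICT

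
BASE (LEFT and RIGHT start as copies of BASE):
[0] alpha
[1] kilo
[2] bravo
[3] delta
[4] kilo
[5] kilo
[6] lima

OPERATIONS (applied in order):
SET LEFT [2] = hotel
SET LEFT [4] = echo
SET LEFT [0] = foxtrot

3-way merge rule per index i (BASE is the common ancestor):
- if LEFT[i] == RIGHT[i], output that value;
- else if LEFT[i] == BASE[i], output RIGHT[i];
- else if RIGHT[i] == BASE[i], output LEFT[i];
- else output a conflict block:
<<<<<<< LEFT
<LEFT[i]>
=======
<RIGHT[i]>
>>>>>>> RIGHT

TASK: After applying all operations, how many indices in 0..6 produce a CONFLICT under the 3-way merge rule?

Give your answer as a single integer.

Answer: 0

Derivation:
Final LEFT:  [foxtrot, kilo, hotel, delta, echo, kilo, lima]
Final RIGHT: [alpha, kilo, bravo, delta, kilo, kilo, lima]
i=0: L=foxtrot, R=alpha=BASE -> take LEFT -> foxtrot
i=1: L=kilo R=kilo -> agree -> kilo
i=2: L=hotel, R=bravo=BASE -> take LEFT -> hotel
i=3: L=delta R=delta -> agree -> delta
i=4: L=echo, R=kilo=BASE -> take LEFT -> echo
i=5: L=kilo R=kilo -> agree -> kilo
i=6: L=lima R=lima -> agree -> lima
Conflict count: 0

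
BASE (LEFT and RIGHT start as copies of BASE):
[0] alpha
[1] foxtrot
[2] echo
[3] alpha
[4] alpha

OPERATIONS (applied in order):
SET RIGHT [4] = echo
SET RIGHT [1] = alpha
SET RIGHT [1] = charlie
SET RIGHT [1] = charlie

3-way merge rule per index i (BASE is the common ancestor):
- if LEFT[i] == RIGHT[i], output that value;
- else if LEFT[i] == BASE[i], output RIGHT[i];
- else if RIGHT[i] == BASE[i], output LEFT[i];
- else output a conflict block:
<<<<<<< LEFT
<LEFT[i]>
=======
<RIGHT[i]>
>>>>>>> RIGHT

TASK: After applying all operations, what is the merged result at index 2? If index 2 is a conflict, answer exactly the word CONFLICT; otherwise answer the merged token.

Final LEFT:  [alpha, foxtrot, echo, alpha, alpha]
Final RIGHT: [alpha, charlie, echo, alpha, echo]
i=0: L=alpha R=alpha -> agree -> alpha
i=1: L=foxtrot=BASE, R=charlie -> take RIGHT -> charlie
i=2: L=echo R=echo -> agree -> echo
i=3: L=alpha R=alpha -> agree -> alpha
i=4: L=alpha=BASE, R=echo -> take RIGHT -> echo
Index 2 -> echo

Answer: echo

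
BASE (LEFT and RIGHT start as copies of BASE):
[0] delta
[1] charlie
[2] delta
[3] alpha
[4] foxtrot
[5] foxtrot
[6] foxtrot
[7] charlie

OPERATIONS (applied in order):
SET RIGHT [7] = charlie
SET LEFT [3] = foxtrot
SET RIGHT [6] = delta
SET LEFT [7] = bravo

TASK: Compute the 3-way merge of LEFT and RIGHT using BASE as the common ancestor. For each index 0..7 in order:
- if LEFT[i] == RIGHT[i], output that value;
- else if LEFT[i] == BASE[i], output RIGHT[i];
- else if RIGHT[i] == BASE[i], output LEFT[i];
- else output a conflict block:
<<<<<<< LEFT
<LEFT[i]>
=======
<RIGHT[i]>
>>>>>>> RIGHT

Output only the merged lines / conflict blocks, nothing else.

Final LEFT:  [delta, charlie, delta, foxtrot, foxtrot, foxtrot, foxtrot, bravo]
Final RIGHT: [delta, charlie, delta, alpha, foxtrot, foxtrot, delta, charlie]
i=0: L=delta R=delta -> agree -> delta
i=1: L=charlie R=charlie -> agree -> charlie
i=2: L=delta R=delta -> agree -> delta
i=3: L=foxtrot, R=alpha=BASE -> take LEFT -> foxtrot
i=4: L=foxtrot R=foxtrot -> agree -> foxtrot
i=5: L=foxtrot R=foxtrot -> agree -> foxtrot
i=6: L=foxtrot=BASE, R=delta -> take RIGHT -> delta
i=7: L=bravo, R=charlie=BASE -> take LEFT -> bravo

Answer: delta
charlie
delta
foxtrot
foxtrot
foxtrot
delta
bravo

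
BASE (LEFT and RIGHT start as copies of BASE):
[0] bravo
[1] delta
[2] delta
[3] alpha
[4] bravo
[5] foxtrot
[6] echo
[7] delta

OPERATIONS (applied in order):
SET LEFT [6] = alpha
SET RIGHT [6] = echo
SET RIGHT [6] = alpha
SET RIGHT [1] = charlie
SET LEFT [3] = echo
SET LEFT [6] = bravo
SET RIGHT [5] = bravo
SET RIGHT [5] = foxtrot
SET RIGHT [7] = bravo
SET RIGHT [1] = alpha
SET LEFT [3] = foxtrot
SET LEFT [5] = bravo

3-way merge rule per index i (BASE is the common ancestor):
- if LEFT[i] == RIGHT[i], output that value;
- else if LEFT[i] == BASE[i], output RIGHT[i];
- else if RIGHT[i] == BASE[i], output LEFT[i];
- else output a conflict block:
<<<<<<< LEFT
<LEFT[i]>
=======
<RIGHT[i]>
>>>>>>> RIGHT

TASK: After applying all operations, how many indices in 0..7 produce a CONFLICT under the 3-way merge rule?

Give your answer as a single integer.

Final LEFT:  [bravo, delta, delta, foxtrot, bravo, bravo, bravo, delta]
Final RIGHT: [bravo, alpha, delta, alpha, bravo, foxtrot, alpha, bravo]
i=0: L=bravo R=bravo -> agree -> bravo
i=1: L=delta=BASE, R=alpha -> take RIGHT -> alpha
i=2: L=delta R=delta -> agree -> delta
i=3: L=foxtrot, R=alpha=BASE -> take LEFT -> foxtrot
i=4: L=bravo R=bravo -> agree -> bravo
i=5: L=bravo, R=foxtrot=BASE -> take LEFT -> bravo
i=6: BASE=echo L=bravo R=alpha all differ -> CONFLICT
i=7: L=delta=BASE, R=bravo -> take RIGHT -> bravo
Conflict count: 1

Answer: 1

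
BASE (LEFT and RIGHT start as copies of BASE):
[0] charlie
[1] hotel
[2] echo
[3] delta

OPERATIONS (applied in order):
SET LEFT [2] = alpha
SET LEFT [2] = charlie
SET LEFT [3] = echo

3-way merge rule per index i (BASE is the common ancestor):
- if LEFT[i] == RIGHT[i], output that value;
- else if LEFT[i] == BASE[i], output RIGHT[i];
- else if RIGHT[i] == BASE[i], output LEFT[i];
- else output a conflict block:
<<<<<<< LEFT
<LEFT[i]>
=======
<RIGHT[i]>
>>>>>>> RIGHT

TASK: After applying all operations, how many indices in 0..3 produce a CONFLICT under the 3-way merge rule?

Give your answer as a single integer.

Answer: 0

Derivation:
Final LEFT:  [charlie, hotel, charlie, echo]
Final RIGHT: [charlie, hotel, echo, delta]
i=0: L=charlie R=charlie -> agree -> charlie
i=1: L=hotel R=hotel -> agree -> hotel
i=2: L=charlie, R=echo=BASE -> take LEFT -> charlie
i=3: L=echo, R=delta=BASE -> take LEFT -> echo
Conflict count: 0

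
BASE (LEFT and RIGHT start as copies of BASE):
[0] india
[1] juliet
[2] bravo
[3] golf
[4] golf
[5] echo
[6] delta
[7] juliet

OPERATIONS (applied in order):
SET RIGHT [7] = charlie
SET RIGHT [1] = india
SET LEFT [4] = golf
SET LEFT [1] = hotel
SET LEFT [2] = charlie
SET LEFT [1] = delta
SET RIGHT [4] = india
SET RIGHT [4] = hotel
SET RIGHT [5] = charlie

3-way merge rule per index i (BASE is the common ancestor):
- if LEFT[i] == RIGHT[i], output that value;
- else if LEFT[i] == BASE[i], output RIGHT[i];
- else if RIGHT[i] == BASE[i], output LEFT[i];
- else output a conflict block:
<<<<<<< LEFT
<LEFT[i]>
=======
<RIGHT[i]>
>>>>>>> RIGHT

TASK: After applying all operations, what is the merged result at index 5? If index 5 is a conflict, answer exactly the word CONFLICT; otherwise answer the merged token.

Answer: charlie

Derivation:
Final LEFT:  [india, delta, charlie, golf, golf, echo, delta, juliet]
Final RIGHT: [india, india, bravo, golf, hotel, charlie, delta, charlie]
i=0: L=india R=india -> agree -> india
i=1: BASE=juliet L=delta R=india all differ -> CONFLICT
i=2: L=charlie, R=bravo=BASE -> take LEFT -> charlie
i=3: L=golf R=golf -> agree -> golf
i=4: L=golf=BASE, R=hotel -> take RIGHT -> hotel
i=5: L=echo=BASE, R=charlie -> take RIGHT -> charlie
i=6: L=delta R=delta -> agree -> delta
i=7: L=juliet=BASE, R=charlie -> take RIGHT -> charlie
Index 5 -> charlie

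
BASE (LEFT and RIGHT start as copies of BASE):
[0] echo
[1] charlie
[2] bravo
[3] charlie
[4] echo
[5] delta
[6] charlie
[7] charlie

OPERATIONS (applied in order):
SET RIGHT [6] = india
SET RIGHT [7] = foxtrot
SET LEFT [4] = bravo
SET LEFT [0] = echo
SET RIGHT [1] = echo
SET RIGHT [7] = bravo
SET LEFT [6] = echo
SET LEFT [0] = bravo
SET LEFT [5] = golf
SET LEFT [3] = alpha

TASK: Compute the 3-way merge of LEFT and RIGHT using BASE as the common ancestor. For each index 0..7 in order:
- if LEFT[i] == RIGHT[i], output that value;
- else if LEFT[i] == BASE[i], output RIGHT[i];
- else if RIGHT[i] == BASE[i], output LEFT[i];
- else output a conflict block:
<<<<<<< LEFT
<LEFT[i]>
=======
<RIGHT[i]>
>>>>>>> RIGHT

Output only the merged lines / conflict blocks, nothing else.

Final LEFT:  [bravo, charlie, bravo, alpha, bravo, golf, echo, charlie]
Final RIGHT: [echo, echo, bravo, charlie, echo, delta, india, bravo]
i=0: L=bravo, R=echo=BASE -> take LEFT -> bravo
i=1: L=charlie=BASE, R=echo -> take RIGHT -> echo
i=2: L=bravo R=bravo -> agree -> bravo
i=3: L=alpha, R=charlie=BASE -> take LEFT -> alpha
i=4: L=bravo, R=echo=BASE -> take LEFT -> bravo
i=5: L=golf, R=delta=BASE -> take LEFT -> golf
i=6: BASE=charlie L=echo R=india all differ -> CONFLICT
i=7: L=charlie=BASE, R=bravo -> take RIGHT -> bravo

Answer: bravo
echo
bravo
alpha
bravo
golf
<<<<<<< LEFT
echo
=======
india
>>>>>>> RIGHT
bravo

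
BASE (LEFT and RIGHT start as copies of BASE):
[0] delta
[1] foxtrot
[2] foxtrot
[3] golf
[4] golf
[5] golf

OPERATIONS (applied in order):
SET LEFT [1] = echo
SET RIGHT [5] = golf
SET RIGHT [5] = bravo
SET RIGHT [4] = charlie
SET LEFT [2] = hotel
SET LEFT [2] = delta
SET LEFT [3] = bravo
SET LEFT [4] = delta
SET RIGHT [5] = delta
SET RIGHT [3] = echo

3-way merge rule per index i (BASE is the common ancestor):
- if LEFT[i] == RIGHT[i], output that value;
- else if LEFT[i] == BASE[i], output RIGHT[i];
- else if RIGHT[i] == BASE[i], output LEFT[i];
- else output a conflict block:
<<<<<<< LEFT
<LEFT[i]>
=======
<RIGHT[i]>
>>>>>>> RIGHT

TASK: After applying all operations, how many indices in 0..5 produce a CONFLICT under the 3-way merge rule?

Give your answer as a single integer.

Answer: 2

Derivation:
Final LEFT:  [delta, echo, delta, bravo, delta, golf]
Final RIGHT: [delta, foxtrot, foxtrot, echo, charlie, delta]
i=0: L=delta R=delta -> agree -> delta
i=1: L=echo, R=foxtrot=BASE -> take LEFT -> echo
i=2: L=delta, R=foxtrot=BASE -> take LEFT -> delta
i=3: BASE=golf L=bravo R=echo all differ -> CONFLICT
i=4: BASE=golf L=delta R=charlie all differ -> CONFLICT
i=5: L=golf=BASE, R=delta -> take RIGHT -> delta
Conflict count: 2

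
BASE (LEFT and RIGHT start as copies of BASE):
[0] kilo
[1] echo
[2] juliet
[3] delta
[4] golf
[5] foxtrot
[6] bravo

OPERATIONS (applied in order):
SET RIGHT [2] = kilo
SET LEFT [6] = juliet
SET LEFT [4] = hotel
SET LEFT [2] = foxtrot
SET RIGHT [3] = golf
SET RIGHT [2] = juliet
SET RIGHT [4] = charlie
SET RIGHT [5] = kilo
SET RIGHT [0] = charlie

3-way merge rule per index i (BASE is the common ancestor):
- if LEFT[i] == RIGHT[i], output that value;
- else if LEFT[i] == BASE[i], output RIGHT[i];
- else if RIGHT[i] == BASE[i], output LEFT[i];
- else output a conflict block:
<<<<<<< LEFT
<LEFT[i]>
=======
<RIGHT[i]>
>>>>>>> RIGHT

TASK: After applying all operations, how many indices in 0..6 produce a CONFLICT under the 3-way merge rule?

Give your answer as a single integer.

Final LEFT:  [kilo, echo, foxtrot, delta, hotel, foxtrot, juliet]
Final RIGHT: [charlie, echo, juliet, golf, charlie, kilo, bravo]
i=0: L=kilo=BASE, R=charlie -> take RIGHT -> charlie
i=1: L=echo R=echo -> agree -> echo
i=2: L=foxtrot, R=juliet=BASE -> take LEFT -> foxtrot
i=3: L=delta=BASE, R=golf -> take RIGHT -> golf
i=4: BASE=golf L=hotel R=charlie all differ -> CONFLICT
i=5: L=foxtrot=BASE, R=kilo -> take RIGHT -> kilo
i=6: L=juliet, R=bravo=BASE -> take LEFT -> juliet
Conflict count: 1

Answer: 1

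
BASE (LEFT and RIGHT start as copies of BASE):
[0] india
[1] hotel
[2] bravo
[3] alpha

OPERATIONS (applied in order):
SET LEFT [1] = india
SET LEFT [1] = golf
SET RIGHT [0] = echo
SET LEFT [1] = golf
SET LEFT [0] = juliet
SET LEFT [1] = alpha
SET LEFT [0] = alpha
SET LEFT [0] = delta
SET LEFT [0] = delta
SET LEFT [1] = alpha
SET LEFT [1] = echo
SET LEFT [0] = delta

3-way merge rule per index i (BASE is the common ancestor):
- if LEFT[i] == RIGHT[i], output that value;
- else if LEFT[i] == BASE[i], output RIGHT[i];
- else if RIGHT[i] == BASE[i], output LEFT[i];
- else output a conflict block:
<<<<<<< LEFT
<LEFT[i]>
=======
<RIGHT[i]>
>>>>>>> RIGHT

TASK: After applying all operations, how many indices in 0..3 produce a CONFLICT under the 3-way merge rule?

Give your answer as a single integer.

Answer: 1

Derivation:
Final LEFT:  [delta, echo, bravo, alpha]
Final RIGHT: [echo, hotel, bravo, alpha]
i=0: BASE=india L=delta R=echo all differ -> CONFLICT
i=1: L=echo, R=hotel=BASE -> take LEFT -> echo
i=2: L=bravo R=bravo -> agree -> bravo
i=3: L=alpha R=alpha -> agree -> alpha
Conflict count: 1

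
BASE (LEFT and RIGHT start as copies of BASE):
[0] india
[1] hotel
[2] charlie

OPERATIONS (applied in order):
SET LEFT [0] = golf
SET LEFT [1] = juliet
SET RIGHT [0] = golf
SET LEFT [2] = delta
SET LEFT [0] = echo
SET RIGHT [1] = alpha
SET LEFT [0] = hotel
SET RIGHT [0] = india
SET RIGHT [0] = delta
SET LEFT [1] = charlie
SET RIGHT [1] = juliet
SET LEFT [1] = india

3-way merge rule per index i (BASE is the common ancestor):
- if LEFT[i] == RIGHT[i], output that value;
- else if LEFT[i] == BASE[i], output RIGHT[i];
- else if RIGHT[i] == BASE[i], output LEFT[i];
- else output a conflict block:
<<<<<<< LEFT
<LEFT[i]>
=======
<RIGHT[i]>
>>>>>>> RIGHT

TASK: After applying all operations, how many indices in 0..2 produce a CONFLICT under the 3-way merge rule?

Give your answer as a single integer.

Final LEFT:  [hotel, india, delta]
Final RIGHT: [delta, juliet, charlie]
i=0: BASE=india L=hotel R=delta all differ -> CONFLICT
i=1: BASE=hotel L=india R=juliet all differ -> CONFLICT
i=2: L=delta, R=charlie=BASE -> take LEFT -> delta
Conflict count: 2

Answer: 2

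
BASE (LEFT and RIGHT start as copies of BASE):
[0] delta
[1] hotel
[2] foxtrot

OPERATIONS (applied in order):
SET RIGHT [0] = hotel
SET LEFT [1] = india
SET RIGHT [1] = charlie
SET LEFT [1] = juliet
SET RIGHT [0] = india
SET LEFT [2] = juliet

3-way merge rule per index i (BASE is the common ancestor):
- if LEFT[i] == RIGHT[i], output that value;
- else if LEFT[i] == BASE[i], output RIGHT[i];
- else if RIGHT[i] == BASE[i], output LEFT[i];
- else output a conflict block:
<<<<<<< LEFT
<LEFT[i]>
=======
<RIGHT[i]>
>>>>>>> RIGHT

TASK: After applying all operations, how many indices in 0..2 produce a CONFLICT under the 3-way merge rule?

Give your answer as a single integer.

Final LEFT:  [delta, juliet, juliet]
Final RIGHT: [india, charlie, foxtrot]
i=0: L=delta=BASE, R=india -> take RIGHT -> india
i=1: BASE=hotel L=juliet R=charlie all differ -> CONFLICT
i=2: L=juliet, R=foxtrot=BASE -> take LEFT -> juliet
Conflict count: 1

Answer: 1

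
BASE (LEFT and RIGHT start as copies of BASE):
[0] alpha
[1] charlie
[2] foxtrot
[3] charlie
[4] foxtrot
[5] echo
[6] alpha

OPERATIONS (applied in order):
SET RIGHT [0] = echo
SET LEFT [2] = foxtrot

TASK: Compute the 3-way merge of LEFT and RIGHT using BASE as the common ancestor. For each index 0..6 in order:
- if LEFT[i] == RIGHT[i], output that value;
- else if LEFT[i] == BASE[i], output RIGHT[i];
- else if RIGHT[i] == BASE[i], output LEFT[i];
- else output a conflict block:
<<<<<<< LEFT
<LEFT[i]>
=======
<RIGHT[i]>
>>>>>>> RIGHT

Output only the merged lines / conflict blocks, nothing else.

Answer: echo
charlie
foxtrot
charlie
foxtrot
echo
alpha

Derivation:
Final LEFT:  [alpha, charlie, foxtrot, charlie, foxtrot, echo, alpha]
Final RIGHT: [echo, charlie, foxtrot, charlie, foxtrot, echo, alpha]
i=0: L=alpha=BASE, R=echo -> take RIGHT -> echo
i=1: L=charlie R=charlie -> agree -> charlie
i=2: L=foxtrot R=foxtrot -> agree -> foxtrot
i=3: L=charlie R=charlie -> agree -> charlie
i=4: L=foxtrot R=foxtrot -> agree -> foxtrot
i=5: L=echo R=echo -> agree -> echo
i=6: L=alpha R=alpha -> agree -> alpha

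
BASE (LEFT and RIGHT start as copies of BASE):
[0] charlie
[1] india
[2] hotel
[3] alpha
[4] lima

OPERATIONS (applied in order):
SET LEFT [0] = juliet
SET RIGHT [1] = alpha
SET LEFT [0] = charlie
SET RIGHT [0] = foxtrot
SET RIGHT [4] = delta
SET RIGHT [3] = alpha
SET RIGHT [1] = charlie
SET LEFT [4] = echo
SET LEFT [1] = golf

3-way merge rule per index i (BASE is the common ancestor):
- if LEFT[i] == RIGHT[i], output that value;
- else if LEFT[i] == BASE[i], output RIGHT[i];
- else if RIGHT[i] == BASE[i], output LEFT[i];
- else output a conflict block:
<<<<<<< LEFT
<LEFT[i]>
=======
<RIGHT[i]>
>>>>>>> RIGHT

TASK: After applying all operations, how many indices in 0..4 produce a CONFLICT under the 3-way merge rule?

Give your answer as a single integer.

Answer: 2

Derivation:
Final LEFT:  [charlie, golf, hotel, alpha, echo]
Final RIGHT: [foxtrot, charlie, hotel, alpha, delta]
i=0: L=charlie=BASE, R=foxtrot -> take RIGHT -> foxtrot
i=1: BASE=india L=golf R=charlie all differ -> CONFLICT
i=2: L=hotel R=hotel -> agree -> hotel
i=3: L=alpha R=alpha -> agree -> alpha
i=4: BASE=lima L=echo R=delta all differ -> CONFLICT
Conflict count: 2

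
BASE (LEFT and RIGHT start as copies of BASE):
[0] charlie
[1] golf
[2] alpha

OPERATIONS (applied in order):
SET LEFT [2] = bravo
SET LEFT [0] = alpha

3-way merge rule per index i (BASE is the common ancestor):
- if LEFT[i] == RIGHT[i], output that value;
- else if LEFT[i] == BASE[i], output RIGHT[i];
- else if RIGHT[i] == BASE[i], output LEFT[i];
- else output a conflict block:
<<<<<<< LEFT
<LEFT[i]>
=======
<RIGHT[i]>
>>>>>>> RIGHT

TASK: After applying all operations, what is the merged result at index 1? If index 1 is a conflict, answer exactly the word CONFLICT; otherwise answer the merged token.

Final LEFT:  [alpha, golf, bravo]
Final RIGHT: [charlie, golf, alpha]
i=0: L=alpha, R=charlie=BASE -> take LEFT -> alpha
i=1: L=golf R=golf -> agree -> golf
i=2: L=bravo, R=alpha=BASE -> take LEFT -> bravo
Index 1 -> golf

Answer: golf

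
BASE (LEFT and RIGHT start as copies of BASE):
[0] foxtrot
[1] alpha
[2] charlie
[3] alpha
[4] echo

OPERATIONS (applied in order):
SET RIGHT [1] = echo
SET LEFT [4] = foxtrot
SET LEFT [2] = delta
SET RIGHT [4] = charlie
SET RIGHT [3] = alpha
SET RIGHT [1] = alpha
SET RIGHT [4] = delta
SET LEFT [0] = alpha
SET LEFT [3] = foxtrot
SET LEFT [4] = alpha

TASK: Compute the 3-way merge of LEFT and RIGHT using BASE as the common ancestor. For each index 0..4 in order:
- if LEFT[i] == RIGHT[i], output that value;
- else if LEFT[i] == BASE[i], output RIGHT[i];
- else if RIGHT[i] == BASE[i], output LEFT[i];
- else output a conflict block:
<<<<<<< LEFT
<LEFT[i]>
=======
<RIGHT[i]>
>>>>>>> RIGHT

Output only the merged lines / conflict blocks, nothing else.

Answer: alpha
alpha
delta
foxtrot
<<<<<<< LEFT
alpha
=======
delta
>>>>>>> RIGHT

Derivation:
Final LEFT:  [alpha, alpha, delta, foxtrot, alpha]
Final RIGHT: [foxtrot, alpha, charlie, alpha, delta]
i=0: L=alpha, R=foxtrot=BASE -> take LEFT -> alpha
i=1: L=alpha R=alpha -> agree -> alpha
i=2: L=delta, R=charlie=BASE -> take LEFT -> delta
i=3: L=foxtrot, R=alpha=BASE -> take LEFT -> foxtrot
i=4: BASE=echo L=alpha R=delta all differ -> CONFLICT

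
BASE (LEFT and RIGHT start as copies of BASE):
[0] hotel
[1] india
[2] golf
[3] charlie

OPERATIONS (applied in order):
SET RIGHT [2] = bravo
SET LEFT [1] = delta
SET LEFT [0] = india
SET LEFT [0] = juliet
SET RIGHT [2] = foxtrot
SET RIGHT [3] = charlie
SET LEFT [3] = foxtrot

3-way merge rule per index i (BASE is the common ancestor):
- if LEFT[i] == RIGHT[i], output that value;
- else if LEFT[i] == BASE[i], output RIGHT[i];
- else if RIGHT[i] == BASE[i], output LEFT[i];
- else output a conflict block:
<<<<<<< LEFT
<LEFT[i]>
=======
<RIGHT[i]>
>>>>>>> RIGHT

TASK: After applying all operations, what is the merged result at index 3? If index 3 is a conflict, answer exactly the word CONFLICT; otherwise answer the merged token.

Final LEFT:  [juliet, delta, golf, foxtrot]
Final RIGHT: [hotel, india, foxtrot, charlie]
i=0: L=juliet, R=hotel=BASE -> take LEFT -> juliet
i=1: L=delta, R=india=BASE -> take LEFT -> delta
i=2: L=golf=BASE, R=foxtrot -> take RIGHT -> foxtrot
i=3: L=foxtrot, R=charlie=BASE -> take LEFT -> foxtrot
Index 3 -> foxtrot

Answer: foxtrot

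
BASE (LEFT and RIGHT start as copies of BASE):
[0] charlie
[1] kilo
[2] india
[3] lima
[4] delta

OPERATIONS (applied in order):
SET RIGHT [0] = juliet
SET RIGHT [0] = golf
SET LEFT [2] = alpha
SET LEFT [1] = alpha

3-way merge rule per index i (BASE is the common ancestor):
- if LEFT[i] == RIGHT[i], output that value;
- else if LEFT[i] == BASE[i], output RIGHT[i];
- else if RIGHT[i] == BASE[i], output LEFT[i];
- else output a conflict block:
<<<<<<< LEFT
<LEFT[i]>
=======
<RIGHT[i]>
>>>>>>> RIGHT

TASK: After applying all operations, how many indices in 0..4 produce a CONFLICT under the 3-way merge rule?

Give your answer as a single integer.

Answer: 0

Derivation:
Final LEFT:  [charlie, alpha, alpha, lima, delta]
Final RIGHT: [golf, kilo, india, lima, delta]
i=0: L=charlie=BASE, R=golf -> take RIGHT -> golf
i=1: L=alpha, R=kilo=BASE -> take LEFT -> alpha
i=2: L=alpha, R=india=BASE -> take LEFT -> alpha
i=3: L=lima R=lima -> agree -> lima
i=4: L=delta R=delta -> agree -> delta
Conflict count: 0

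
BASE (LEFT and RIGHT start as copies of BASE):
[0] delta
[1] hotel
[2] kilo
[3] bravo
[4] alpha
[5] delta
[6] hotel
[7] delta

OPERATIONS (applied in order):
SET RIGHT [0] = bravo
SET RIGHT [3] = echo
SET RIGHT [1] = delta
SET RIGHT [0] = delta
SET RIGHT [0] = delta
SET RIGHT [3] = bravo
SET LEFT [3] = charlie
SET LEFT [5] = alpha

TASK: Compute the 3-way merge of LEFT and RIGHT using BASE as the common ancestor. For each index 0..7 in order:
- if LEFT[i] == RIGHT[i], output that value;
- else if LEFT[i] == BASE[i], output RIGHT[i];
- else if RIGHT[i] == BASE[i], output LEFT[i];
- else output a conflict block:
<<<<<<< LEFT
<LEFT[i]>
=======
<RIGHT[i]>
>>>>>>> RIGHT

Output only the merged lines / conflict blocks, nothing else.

Final LEFT:  [delta, hotel, kilo, charlie, alpha, alpha, hotel, delta]
Final RIGHT: [delta, delta, kilo, bravo, alpha, delta, hotel, delta]
i=0: L=delta R=delta -> agree -> delta
i=1: L=hotel=BASE, R=delta -> take RIGHT -> delta
i=2: L=kilo R=kilo -> agree -> kilo
i=3: L=charlie, R=bravo=BASE -> take LEFT -> charlie
i=4: L=alpha R=alpha -> agree -> alpha
i=5: L=alpha, R=delta=BASE -> take LEFT -> alpha
i=6: L=hotel R=hotel -> agree -> hotel
i=7: L=delta R=delta -> agree -> delta

Answer: delta
delta
kilo
charlie
alpha
alpha
hotel
delta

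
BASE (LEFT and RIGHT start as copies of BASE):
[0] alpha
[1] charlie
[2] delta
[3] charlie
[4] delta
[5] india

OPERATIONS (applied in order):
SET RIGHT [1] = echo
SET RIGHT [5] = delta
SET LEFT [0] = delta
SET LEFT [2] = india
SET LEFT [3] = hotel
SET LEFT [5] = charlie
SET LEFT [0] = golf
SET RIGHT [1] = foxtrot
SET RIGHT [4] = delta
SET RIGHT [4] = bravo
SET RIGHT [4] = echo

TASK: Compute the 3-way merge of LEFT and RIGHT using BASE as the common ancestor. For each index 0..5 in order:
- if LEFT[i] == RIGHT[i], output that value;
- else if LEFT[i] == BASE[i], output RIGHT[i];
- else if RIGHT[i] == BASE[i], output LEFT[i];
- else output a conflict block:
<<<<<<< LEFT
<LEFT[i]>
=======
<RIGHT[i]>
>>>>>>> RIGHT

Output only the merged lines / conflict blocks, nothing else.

Answer: golf
foxtrot
india
hotel
echo
<<<<<<< LEFT
charlie
=======
delta
>>>>>>> RIGHT

Derivation:
Final LEFT:  [golf, charlie, india, hotel, delta, charlie]
Final RIGHT: [alpha, foxtrot, delta, charlie, echo, delta]
i=0: L=golf, R=alpha=BASE -> take LEFT -> golf
i=1: L=charlie=BASE, R=foxtrot -> take RIGHT -> foxtrot
i=2: L=india, R=delta=BASE -> take LEFT -> india
i=3: L=hotel, R=charlie=BASE -> take LEFT -> hotel
i=4: L=delta=BASE, R=echo -> take RIGHT -> echo
i=5: BASE=india L=charlie R=delta all differ -> CONFLICT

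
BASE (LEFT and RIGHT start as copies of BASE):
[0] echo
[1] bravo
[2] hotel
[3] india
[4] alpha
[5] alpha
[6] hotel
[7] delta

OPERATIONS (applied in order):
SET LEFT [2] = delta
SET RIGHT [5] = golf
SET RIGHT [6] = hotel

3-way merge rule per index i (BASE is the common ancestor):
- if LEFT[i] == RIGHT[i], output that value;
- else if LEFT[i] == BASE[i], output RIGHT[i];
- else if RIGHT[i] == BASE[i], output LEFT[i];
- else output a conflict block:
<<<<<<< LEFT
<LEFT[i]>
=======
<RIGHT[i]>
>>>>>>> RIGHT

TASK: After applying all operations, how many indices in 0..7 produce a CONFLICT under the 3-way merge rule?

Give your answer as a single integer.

Final LEFT:  [echo, bravo, delta, india, alpha, alpha, hotel, delta]
Final RIGHT: [echo, bravo, hotel, india, alpha, golf, hotel, delta]
i=0: L=echo R=echo -> agree -> echo
i=1: L=bravo R=bravo -> agree -> bravo
i=2: L=delta, R=hotel=BASE -> take LEFT -> delta
i=3: L=india R=india -> agree -> india
i=4: L=alpha R=alpha -> agree -> alpha
i=5: L=alpha=BASE, R=golf -> take RIGHT -> golf
i=6: L=hotel R=hotel -> agree -> hotel
i=7: L=delta R=delta -> agree -> delta
Conflict count: 0

Answer: 0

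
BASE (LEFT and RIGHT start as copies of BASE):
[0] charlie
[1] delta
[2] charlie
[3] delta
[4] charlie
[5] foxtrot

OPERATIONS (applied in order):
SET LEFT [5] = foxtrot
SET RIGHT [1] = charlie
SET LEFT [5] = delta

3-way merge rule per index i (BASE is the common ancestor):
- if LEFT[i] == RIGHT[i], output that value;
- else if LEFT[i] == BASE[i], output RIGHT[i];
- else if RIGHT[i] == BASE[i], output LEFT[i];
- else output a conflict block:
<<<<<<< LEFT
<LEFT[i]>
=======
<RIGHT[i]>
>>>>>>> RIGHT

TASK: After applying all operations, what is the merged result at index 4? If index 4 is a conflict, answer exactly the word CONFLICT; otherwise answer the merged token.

Answer: charlie

Derivation:
Final LEFT:  [charlie, delta, charlie, delta, charlie, delta]
Final RIGHT: [charlie, charlie, charlie, delta, charlie, foxtrot]
i=0: L=charlie R=charlie -> agree -> charlie
i=1: L=delta=BASE, R=charlie -> take RIGHT -> charlie
i=2: L=charlie R=charlie -> agree -> charlie
i=3: L=delta R=delta -> agree -> delta
i=4: L=charlie R=charlie -> agree -> charlie
i=5: L=delta, R=foxtrot=BASE -> take LEFT -> delta
Index 4 -> charlie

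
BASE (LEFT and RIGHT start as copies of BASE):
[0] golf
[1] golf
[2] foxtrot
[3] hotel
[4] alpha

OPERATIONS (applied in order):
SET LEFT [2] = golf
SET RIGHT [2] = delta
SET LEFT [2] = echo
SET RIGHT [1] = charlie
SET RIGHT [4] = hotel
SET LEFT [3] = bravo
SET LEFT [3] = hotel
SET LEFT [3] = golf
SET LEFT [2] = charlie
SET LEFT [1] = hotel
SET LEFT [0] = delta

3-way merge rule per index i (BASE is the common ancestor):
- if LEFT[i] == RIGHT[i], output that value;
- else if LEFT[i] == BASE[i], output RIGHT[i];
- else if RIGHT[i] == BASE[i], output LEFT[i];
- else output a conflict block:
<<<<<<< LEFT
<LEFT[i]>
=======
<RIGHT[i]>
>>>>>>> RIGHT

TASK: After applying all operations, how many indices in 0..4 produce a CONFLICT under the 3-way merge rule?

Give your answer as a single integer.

Final LEFT:  [delta, hotel, charlie, golf, alpha]
Final RIGHT: [golf, charlie, delta, hotel, hotel]
i=0: L=delta, R=golf=BASE -> take LEFT -> delta
i=1: BASE=golf L=hotel R=charlie all differ -> CONFLICT
i=2: BASE=foxtrot L=charlie R=delta all differ -> CONFLICT
i=3: L=golf, R=hotel=BASE -> take LEFT -> golf
i=4: L=alpha=BASE, R=hotel -> take RIGHT -> hotel
Conflict count: 2

Answer: 2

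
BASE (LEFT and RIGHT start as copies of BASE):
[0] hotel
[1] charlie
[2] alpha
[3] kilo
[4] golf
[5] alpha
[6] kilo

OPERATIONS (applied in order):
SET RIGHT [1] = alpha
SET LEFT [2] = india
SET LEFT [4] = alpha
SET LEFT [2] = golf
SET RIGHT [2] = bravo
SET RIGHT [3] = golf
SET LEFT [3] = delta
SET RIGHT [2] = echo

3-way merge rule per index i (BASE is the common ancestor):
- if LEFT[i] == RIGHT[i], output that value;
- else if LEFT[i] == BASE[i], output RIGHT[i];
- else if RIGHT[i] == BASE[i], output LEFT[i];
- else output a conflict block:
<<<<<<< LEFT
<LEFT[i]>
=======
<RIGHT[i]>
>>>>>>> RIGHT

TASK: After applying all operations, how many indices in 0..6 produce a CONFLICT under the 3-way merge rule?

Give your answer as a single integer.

Final LEFT:  [hotel, charlie, golf, delta, alpha, alpha, kilo]
Final RIGHT: [hotel, alpha, echo, golf, golf, alpha, kilo]
i=0: L=hotel R=hotel -> agree -> hotel
i=1: L=charlie=BASE, R=alpha -> take RIGHT -> alpha
i=2: BASE=alpha L=golf R=echo all differ -> CONFLICT
i=3: BASE=kilo L=delta R=golf all differ -> CONFLICT
i=4: L=alpha, R=golf=BASE -> take LEFT -> alpha
i=5: L=alpha R=alpha -> agree -> alpha
i=6: L=kilo R=kilo -> agree -> kilo
Conflict count: 2

Answer: 2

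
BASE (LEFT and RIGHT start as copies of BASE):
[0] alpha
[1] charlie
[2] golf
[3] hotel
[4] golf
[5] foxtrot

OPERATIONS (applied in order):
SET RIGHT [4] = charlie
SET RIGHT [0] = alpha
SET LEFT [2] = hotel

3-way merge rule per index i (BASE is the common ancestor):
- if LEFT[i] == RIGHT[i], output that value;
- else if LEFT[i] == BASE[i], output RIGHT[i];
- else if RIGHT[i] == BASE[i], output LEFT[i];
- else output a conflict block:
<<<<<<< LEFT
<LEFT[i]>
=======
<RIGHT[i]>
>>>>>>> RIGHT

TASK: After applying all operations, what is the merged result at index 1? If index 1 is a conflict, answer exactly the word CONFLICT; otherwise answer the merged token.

Final LEFT:  [alpha, charlie, hotel, hotel, golf, foxtrot]
Final RIGHT: [alpha, charlie, golf, hotel, charlie, foxtrot]
i=0: L=alpha R=alpha -> agree -> alpha
i=1: L=charlie R=charlie -> agree -> charlie
i=2: L=hotel, R=golf=BASE -> take LEFT -> hotel
i=3: L=hotel R=hotel -> agree -> hotel
i=4: L=golf=BASE, R=charlie -> take RIGHT -> charlie
i=5: L=foxtrot R=foxtrot -> agree -> foxtrot
Index 1 -> charlie

Answer: charlie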